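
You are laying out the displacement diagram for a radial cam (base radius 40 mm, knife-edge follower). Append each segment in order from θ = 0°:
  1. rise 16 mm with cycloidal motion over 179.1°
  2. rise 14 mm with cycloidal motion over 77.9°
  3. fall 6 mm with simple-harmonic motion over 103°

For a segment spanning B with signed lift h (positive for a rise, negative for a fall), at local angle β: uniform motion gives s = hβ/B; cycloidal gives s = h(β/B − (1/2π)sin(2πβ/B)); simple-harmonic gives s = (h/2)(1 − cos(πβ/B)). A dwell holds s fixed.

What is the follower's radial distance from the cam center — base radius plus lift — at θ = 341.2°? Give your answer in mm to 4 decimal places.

seg 1 [0°–179.1°] cycloidal, h=16: full span → s += 16 → s = 16.0000
seg 2 [179.1°–257°] cycloidal, h=14: full span → s += 14 → s = 30.0000
seg 3 [257°–360°] simple-harmonic, h=-6: θ=341.2° here. β=84.2, B=103. -6/2·(1 − cos(π·0.8175)) = -5.5202 → s = 24.4798
radial distance = base radius + s = 40 + 24.4798 = 64.4798

64.4798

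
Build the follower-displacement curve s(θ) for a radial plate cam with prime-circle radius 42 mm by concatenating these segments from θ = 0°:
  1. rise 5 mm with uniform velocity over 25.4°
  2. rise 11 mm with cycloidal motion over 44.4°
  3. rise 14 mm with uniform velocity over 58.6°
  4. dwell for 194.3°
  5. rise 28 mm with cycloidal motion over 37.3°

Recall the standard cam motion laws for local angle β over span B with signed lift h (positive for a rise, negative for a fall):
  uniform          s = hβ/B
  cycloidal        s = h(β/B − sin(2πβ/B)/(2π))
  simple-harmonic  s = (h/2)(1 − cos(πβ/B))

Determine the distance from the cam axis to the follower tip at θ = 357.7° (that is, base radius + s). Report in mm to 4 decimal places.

seg 1 [0°–25.4°] uniform, h=5: full span → s += 5 → s = 5.0000
seg 2 [25.4°–69.8°] cycloidal, h=11: full span → s += 11 → s = 16.0000
seg 3 [69.8°–128.4°] uniform, h=14: full span → s += 14 → s = 30.0000
seg 4 [128.4°–322.7°] dwell: s stays 30.0000
seg 5 [322.7°–360°] cycloidal, h=28: θ=357.7° here. β=35, B=37.3. 28·(0.9383 − sin(2π·0.9383)/(2π)) = 27.9571 → s = 57.9571
radial distance = base radius + s = 42 + 57.9571 = 99.9571

99.9571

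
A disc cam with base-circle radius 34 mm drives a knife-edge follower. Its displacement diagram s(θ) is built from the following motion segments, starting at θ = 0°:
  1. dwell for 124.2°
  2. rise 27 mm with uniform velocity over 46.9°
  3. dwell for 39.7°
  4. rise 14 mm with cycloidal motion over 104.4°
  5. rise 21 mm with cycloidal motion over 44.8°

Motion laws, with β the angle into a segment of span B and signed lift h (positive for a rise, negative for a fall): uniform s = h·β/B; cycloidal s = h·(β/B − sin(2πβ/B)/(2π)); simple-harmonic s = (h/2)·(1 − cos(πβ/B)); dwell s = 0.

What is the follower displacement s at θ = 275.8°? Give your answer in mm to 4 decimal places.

seg 1 [0°–124.2°] dwell: s stays 0.0000
seg 2 [124.2°–171.1°] uniform, h=27: full span → s += 27 → s = 27.0000
seg 3 [171.1°–210.8°] dwell: s stays 27.0000
seg 4 [210.8°–315.2°] cycloidal, h=14: θ=275.8° here. β=65, B=104.4. 14·(0.6226 − sin(2π·0.6226)/(2π)) = 10.2681 → s = 37.2681

37.2681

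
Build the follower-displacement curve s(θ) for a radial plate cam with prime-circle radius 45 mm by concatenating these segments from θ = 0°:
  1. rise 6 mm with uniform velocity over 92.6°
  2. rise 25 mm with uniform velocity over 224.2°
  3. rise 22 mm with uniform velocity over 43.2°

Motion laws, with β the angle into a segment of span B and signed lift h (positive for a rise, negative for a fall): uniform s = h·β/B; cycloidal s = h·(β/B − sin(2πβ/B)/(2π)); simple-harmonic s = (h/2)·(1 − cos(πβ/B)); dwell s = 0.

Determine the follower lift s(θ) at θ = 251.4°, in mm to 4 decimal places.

seg 1 [0°–92.6°] uniform, h=6: full span → s += 6 → s = 6.0000
seg 2 [92.6°–316.8°] uniform, h=25: θ=251.4° here. β=158.8, B=224.2. 25·158.8/224.2 = 17.7074 → s = 23.7074

23.7074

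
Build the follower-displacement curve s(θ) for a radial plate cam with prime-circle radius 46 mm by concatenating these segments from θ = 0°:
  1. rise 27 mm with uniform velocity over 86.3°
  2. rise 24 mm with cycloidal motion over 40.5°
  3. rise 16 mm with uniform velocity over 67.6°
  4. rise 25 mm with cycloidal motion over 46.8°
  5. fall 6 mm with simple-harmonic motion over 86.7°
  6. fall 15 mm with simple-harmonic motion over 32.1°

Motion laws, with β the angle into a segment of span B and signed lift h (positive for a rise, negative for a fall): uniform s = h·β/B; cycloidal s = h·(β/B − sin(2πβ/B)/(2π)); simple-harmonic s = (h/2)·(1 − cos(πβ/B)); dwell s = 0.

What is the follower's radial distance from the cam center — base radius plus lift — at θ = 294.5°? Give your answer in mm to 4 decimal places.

seg 1 [0°–86.3°] uniform, h=27: full span → s += 27 → s = 27.0000
seg 2 [86.3°–126.8°] cycloidal, h=24: full span → s += 24 → s = 51.0000
seg 3 [126.8°–194.4°] uniform, h=16: full span → s += 16 → s = 67.0000
seg 4 [194.4°–241.2°] cycloidal, h=25: full span → s += 25 → s = 92.0000
seg 5 [241.2°–327.9°] simple-harmonic, h=-6: θ=294.5° here. β=53.3, B=86.7. -6/2·(1 − cos(π·0.6148)) = -4.0583 → s = 87.9417
radial distance = base radius + s = 46 + 87.9417 = 133.9417

133.9417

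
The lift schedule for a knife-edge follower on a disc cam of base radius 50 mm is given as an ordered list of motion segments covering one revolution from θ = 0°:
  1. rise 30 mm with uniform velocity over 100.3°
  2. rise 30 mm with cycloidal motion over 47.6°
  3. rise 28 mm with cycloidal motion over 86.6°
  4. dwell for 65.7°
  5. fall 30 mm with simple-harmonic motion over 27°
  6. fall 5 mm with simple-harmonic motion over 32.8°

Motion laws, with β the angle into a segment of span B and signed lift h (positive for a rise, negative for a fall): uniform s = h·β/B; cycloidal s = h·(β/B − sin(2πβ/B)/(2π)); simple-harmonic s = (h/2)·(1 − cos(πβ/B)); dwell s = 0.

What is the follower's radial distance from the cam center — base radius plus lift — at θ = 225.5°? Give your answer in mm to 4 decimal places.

seg 1 [0°–100.3°] uniform, h=30: full span → s += 30 → s = 30.0000
seg 2 [100.3°–147.9°] cycloidal, h=30: full span → s += 30 → s = 60.0000
seg 3 [147.9°–234.5°] cycloidal, h=28: θ=225.5° here. β=77.6, B=86.6. 28·(0.8961 − sin(2π·0.8961)/(2π)) = 27.7976 → s = 87.7976
radial distance = base radius + s = 50 + 87.7976 = 137.7976

137.7976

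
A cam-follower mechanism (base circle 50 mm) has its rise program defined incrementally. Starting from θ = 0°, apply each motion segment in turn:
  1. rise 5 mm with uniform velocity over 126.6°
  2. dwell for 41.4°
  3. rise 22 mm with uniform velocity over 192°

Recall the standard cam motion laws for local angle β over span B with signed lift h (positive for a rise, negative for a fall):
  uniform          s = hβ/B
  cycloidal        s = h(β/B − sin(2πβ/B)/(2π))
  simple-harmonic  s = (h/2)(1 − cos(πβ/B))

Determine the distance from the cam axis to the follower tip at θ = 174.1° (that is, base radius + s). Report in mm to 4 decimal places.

seg 1 [0°–126.6°] uniform, h=5: full span → s += 5 → s = 5.0000
seg 2 [126.6°–168°] dwell: s stays 5.0000
seg 3 [168°–360°] uniform, h=22: θ=174.1° here. β=6.1, B=192. 22·6.1/192 = 0.6990 → s = 5.6990
radial distance = base radius + s = 50 + 5.6990 = 55.6990

55.6990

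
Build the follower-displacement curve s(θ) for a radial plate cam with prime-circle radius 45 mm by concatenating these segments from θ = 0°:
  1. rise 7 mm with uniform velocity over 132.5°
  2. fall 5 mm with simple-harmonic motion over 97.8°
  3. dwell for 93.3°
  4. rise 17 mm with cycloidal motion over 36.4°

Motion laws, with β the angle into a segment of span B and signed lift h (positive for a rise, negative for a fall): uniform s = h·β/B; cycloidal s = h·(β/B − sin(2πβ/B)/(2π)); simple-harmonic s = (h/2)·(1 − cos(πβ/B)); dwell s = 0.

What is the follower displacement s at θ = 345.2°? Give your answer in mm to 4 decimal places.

seg 1 [0°–132.5°] uniform, h=7: full span → s += 7 → s = 7.0000
seg 2 [132.5°–230.3°] simple-harmonic, h=-5: full span → s += -5 → s = 2.0000
seg 3 [230.3°–323.6°] dwell: s stays 2.0000
seg 4 [323.6°–360°] cycloidal, h=17: θ=345.2° here. β=21.6, B=36.4. 17·(0.5934 − sin(2π·0.5934)/(2π)) = 11.5862 → s = 13.5862

13.5862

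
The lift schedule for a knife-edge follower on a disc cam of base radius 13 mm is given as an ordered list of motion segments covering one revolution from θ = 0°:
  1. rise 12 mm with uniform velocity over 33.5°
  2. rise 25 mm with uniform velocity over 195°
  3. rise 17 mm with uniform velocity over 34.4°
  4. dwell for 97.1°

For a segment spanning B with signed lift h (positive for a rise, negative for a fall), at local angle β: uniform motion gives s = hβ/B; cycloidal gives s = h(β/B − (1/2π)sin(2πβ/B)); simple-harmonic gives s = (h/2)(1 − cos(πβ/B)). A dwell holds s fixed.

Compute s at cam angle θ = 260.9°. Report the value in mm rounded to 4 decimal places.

seg 1 [0°–33.5°] uniform, h=12: full span → s += 12 → s = 12.0000
seg 2 [33.5°–228.5°] uniform, h=25: full span → s += 25 → s = 37.0000
seg 3 [228.5°–262.9°] uniform, h=17: θ=260.9° here. β=32.4, B=34.4. 17·32.4/34.4 = 16.0116 → s = 53.0116

53.0116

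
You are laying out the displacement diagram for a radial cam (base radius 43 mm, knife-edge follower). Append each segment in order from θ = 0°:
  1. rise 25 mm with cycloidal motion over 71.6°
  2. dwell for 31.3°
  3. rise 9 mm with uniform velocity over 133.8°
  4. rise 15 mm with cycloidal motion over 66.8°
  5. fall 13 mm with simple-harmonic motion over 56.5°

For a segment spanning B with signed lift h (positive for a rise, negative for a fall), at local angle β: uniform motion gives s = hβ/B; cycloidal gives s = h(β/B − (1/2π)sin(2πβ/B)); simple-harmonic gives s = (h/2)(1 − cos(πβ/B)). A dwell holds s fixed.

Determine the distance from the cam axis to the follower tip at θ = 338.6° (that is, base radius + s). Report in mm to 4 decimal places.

seg 1 [0°–71.6°] cycloidal, h=25: full span → s += 25 → s = 25.0000
seg 2 [71.6°–102.9°] dwell: s stays 25.0000
seg 3 [102.9°–236.7°] uniform, h=9: full span → s += 9 → s = 34.0000
seg 4 [236.7°–303.5°] cycloidal, h=15: full span → s += 15 → s = 49.0000
seg 5 [303.5°–360°] simple-harmonic, h=-13: θ=338.6° here. β=35.1, B=56.5. -13/2·(1 − cos(π·0.6212)) = -8.9163 → s = 40.0837
radial distance = base radius + s = 43 + 40.0837 = 83.0837

83.0837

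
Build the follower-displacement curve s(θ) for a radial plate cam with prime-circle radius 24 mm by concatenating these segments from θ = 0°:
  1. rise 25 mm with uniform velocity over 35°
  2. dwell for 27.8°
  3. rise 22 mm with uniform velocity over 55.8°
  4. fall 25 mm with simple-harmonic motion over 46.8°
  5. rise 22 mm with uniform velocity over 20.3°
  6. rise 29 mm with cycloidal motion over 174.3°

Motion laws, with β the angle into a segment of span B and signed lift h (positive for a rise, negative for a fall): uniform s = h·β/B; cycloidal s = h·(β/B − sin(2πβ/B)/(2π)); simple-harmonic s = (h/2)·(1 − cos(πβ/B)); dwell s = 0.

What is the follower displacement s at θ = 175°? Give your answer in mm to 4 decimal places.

seg 1 [0°–35°] uniform, h=25: full span → s += 25 → s = 25.0000
seg 2 [35°–62.8°] dwell: s stays 25.0000
seg 3 [62.8°–118.6°] uniform, h=22: full span → s += 22 → s = 47.0000
seg 4 [118.6°–165.4°] simple-harmonic, h=-25: full span → s += -25 → s = 22.0000
seg 5 [165.4°–185.7°] uniform, h=22: θ=175° here. β=9.6, B=20.3. 22·9.6/20.3 = 10.4039 → s = 32.4039

32.4039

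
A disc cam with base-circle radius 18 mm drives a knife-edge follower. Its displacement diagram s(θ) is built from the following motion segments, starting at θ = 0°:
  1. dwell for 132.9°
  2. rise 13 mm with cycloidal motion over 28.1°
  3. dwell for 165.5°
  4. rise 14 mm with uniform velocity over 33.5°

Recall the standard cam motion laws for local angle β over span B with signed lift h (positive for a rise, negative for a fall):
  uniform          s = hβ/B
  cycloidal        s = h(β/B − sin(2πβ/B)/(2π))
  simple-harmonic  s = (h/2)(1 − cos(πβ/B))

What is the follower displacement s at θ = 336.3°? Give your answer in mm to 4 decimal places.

seg 1 [0°–132.9°] dwell: s stays 0.0000
seg 2 [132.9°–161°] cycloidal, h=13: full span → s += 13 → s = 13.0000
seg 3 [161°–326.5°] dwell: s stays 13.0000
seg 4 [326.5°–360°] uniform, h=14: θ=336.3° here. β=9.8, B=33.5. 14·9.8/33.5 = 4.0955 → s = 17.0955

17.0955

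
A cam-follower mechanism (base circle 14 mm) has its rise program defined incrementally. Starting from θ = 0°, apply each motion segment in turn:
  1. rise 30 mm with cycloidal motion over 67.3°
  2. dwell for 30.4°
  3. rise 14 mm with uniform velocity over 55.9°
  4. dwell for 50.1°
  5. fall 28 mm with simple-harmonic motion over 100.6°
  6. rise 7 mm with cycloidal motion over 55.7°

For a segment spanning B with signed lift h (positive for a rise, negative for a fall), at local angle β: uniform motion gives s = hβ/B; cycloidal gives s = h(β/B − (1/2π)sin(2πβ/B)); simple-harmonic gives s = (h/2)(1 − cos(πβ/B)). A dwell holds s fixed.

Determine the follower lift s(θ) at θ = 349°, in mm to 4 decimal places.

seg 1 [0°–67.3°] cycloidal, h=30: full span → s += 30 → s = 30.0000
seg 2 [67.3°–97.7°] dwell: s stays 30.0000
seg 3 [97.7°–153.6°] uniform, h=14: full span → s += 14 → s = 44.0000
seg 4 [153.6°–203.7°] dwell: s stays 44.0000
seg 5 [203.7°–304.3°] simple-harmonic, h=-28: full span → s += -28 → s = 16.0000
seg 6 [304.3°–360°] cycloidal, h=7: θ=349° here. β=44.7, B=55.7. 7·(0.8025 − sin(2π·0.8025)/(2π)) = 6.6716 → s = 22.6716

22.6716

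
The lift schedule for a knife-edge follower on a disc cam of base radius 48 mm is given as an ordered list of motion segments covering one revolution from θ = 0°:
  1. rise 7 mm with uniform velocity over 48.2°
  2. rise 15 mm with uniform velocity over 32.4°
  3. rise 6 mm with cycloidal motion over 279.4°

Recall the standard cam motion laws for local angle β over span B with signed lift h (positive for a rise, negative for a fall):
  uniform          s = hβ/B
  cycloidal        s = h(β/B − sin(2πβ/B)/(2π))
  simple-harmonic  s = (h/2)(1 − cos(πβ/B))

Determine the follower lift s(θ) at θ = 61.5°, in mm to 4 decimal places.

seg 1 [0°–48.2°] uniform, h=7: full span → s += 7 → s = 7.0000
seg 2 [48.2°–80.6°] uniform, h=15: θ=61.5° here. β=13.3, B=32.4. 15·13.3/32.4 = 6.1574 → s = 13.1574

13.1574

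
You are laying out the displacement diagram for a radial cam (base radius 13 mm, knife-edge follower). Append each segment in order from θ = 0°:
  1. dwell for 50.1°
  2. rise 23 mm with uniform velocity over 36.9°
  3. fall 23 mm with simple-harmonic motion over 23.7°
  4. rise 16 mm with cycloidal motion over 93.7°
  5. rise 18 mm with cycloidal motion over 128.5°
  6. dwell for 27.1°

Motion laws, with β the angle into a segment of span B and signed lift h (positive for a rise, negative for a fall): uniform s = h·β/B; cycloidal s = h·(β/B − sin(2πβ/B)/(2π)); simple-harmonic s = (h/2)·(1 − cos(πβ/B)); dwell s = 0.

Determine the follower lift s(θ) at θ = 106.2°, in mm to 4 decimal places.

seg 1 [0°–50.1°] dwell: s stays 0.0000
seg 2 [50.1°–87°] uniform, h=23: full span → s += 23 → s = 23.0000
seg 3 [87°–110.7°] simple-harmonic, h=-23: θ=106.2° here. β=19.2, B=23.7. -23/2·(1 − cos(π·0.8101)) = -21.0140 → s = 1.9860

1.9860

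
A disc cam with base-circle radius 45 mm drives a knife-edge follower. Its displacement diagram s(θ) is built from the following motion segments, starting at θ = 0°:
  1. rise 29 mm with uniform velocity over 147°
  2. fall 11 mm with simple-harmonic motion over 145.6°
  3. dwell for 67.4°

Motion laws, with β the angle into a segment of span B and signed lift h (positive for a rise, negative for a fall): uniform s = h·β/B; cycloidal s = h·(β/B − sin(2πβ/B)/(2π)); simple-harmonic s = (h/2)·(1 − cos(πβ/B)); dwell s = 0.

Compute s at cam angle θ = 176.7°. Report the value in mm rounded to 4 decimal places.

seg 1 [0°–147°] uniform, h=29: full span → s += 29 → s = 29.0000
seg 2 [147°–292.6°] simple-harmonic, h=-11: θ=176.7° here. β=29.7, B=145.6. -11/2·(1 − cos(π·0.2040)) = -1.0912 → s = 27.9088

27.9088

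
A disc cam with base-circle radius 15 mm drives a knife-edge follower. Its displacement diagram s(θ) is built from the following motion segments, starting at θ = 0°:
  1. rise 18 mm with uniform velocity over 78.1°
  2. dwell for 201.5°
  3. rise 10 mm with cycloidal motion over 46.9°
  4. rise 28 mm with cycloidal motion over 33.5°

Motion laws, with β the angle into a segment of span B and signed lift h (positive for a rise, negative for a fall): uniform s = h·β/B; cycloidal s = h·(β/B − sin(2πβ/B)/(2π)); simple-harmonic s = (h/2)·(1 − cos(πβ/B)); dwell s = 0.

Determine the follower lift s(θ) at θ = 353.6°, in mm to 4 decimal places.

seg 1 [0°–78.1°] uniform, h=18: full span → s += 18 → s = 18.0000
seg 2 [78.1°–279.6°] dwell: s stays 18.0000
seg 3 [279.6°–326.5°] cycloidal, h=10: full span → s += 10 → s = 28.0000
seg 4 [326.5°–360°] cycloidal, h=28: θ=353.6° here. β=27.1, B=33.5. 28·(0.8090 − sin(2π·0.8090)/(2π)) = 26.8048 → s = 54.8048

54.8048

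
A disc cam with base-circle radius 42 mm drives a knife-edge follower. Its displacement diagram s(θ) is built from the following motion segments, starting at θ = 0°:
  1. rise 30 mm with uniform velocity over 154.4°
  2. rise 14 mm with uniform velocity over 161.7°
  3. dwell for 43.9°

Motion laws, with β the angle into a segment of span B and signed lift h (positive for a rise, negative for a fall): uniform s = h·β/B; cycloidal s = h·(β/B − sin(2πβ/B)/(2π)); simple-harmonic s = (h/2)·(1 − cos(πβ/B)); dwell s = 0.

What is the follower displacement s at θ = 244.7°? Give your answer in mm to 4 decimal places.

seg 1 [0°–154.4°] uniform, h=30: full span → s += 30 → s = 30.0000
seg 2 [154.4°–316.1°] uniform, h=14: θ=244.7° here. β=90.3, B=161.7. 14·90.3/161.7 = 7.8182 → s = 37.8182

37.8182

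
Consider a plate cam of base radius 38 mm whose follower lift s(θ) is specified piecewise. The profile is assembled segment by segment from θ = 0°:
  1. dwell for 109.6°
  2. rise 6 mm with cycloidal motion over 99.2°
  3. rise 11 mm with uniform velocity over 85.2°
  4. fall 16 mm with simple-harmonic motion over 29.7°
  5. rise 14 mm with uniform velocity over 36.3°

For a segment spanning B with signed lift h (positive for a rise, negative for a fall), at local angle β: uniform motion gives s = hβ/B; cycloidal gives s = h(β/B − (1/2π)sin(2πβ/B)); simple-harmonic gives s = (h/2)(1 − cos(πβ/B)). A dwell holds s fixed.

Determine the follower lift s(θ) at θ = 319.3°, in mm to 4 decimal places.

seg 1 [0°–109.6°] dwell: s stays 0.0000
seg 2 [109.6°–208.8°] cycloidal, h=6: full span → s += 6 → s = 6.0000
seg 3 [208.8°–294°] uniform, h=11: full span → s += 11 → s = 17.0000
seg 4 [294°–323.7°] simple-harmonic, h=-16: θ=319.3° here. β=25.3, B=29.7. -16/2·(1 − cos(π·0.8519)) = -15.1491 → s = 1.8509

1.8509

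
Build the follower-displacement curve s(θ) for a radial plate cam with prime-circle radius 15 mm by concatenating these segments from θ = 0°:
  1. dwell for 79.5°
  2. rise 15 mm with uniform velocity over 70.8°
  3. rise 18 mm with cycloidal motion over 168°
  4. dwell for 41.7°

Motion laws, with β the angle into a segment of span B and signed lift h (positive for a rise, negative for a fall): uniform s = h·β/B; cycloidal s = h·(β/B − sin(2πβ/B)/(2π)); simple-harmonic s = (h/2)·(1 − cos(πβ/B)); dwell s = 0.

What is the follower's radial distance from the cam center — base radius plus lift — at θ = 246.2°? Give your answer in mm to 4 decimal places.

seg 1 [0°–79.5°] dwell: s stays 0.0000
seg 2 [79.5°–150.3°] uniform, h=15: full span → s += 15 → s = 15.0000
seg 3 [150.3°–318.3°] cycloidal, h=18: θ=246.2° here. β=95.9, B=168. 18·(0.5708 − sin(2π·0.5708)/(2π)) = 11.5083 → s = 26.5083
radial distance = base radius + s = 15 + 26.5083 = 41.5083

41.5083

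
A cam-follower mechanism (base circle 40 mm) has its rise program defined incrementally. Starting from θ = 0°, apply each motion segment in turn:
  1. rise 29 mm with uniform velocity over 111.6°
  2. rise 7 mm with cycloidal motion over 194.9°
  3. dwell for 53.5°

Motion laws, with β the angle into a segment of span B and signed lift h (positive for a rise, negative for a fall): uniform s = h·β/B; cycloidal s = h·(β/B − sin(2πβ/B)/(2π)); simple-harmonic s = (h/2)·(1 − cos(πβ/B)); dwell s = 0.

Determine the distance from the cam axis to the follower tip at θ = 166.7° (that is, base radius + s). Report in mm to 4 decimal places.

seg 1 [0°–111.6°] uniform, h=29: full span → s += 29 → s = 29.0000
seg 2 [111.6°–306.5°] cycloidal, h=7: θ=166.7° here. β=55.1, B=194.9. 7·(0.2827 − sin(2π·0.2827)/(2π)) = 0.8883 → s = 29.8883
radial distance = base radius + s = 40 + 29.8883 = 69.8883

69.8883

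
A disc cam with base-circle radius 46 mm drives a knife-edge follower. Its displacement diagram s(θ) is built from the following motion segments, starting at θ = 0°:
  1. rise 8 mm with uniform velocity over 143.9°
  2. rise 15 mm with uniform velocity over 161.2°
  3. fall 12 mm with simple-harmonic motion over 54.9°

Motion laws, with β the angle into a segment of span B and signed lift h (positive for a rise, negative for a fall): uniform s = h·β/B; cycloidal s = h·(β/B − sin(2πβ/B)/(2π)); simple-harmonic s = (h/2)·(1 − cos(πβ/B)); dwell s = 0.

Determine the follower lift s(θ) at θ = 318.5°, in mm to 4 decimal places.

seg 1 [0°–143.9°] uniform, h=8: full span → s += 8 → s = 8.0000
seg 2 [143.9°–305.1°] uniform, h=15: full span → s += 15 → s = 23.0000
seg 3 [305.1°–360°] simple-harmonic, h=-12: θ=318.5° here. β=13.4, B=54.9. -12/2·(1 − cos(π·0.2441)) = -1.6792 → s = 21.3208

21.3208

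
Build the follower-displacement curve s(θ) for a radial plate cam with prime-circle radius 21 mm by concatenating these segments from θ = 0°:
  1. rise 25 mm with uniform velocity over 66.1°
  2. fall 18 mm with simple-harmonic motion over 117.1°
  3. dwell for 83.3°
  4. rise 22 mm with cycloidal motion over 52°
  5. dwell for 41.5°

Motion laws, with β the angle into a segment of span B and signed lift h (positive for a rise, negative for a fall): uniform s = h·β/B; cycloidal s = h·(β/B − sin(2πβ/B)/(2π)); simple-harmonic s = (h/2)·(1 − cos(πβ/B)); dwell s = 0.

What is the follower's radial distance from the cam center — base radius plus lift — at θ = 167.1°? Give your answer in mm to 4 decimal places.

seg 1 [0°–66.1°] uniform, h=25: full span → s += 25 → s = 25.0000
seg 2 [66.1°–183.2°] simple-harmonic, h=-18: θ=167.1° here. β=101, B=117.1. -18/2·(1 − cos(π·0.8625)) = -17.1734 → s = 7.8266
radial distance = base radius + s = 21 + 7.8266 = 28.8266

28.8266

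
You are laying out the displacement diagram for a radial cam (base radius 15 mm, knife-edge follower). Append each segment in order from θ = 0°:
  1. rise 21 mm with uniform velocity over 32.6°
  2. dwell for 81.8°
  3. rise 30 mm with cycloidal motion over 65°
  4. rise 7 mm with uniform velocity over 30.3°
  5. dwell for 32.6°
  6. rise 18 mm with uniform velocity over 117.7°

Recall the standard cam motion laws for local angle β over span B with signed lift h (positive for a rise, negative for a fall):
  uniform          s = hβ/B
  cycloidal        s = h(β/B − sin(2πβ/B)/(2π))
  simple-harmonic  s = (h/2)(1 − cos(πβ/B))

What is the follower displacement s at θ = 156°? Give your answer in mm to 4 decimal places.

seg 1 [0°–32.6°] uniform, h=21: full span → s += 21 → s = 21.0000
seg 2 [32.6°–114.4°] dwell: s stays 21.0000
seg 3 [114.4°–179.4°] cycloidal, h=30: θ=156° here. β=41.6, B=65. 30·(0.6400 − sin(2π·0.6400)/(2π)) = 22.8789 → s = 43.8789

43.8789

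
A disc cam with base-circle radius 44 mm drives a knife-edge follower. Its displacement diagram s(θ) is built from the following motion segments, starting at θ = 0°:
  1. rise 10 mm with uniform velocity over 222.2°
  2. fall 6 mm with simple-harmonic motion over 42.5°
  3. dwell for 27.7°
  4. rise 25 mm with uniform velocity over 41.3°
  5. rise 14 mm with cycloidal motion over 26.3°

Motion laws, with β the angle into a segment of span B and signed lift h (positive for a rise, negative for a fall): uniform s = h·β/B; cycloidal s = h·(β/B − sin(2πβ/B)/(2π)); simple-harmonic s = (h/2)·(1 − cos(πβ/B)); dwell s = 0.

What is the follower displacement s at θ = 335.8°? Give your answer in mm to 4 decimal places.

seg 1 [0°–222.2°] uniform, h=10: full span → s += 10 → s = 10.0000
seg 2 [222.2°–264.7°] simple-harmonic, h=-6: full span → s += -6 → s = 4.0000
seg 3 [264.7°–292.4°] dwell: s stays 4.0000
seg 4 [292.4°–333.7°] uniform, h=25: full span → s += 25 → s = 29.0000
seg 5 [333.7°–360°] cycloidal, h=14: θ=335.8° here. β=2.1, B=26.3. 14·(0.0798 − sin(2π·0.0798)/(2π)) = 0.0463 → s = 29.0463

29.0463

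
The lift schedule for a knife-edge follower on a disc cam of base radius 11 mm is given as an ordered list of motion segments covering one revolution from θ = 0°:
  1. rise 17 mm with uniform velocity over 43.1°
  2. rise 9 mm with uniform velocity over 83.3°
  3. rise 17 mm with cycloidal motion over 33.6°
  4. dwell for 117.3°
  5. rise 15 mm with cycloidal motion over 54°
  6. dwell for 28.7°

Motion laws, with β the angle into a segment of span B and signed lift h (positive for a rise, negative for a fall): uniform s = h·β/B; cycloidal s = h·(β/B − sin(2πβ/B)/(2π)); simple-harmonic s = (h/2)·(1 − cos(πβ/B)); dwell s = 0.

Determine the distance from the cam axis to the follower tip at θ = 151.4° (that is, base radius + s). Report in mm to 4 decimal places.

seg 1 [0°–43.1°] uniform, h=17: full span → s += 17 → s = 17.0000
seg 2 [43.1°–126.4°] uniform, h=9: full span → s += 9 → s = 26.0000
seg 3 [126.4°–160°] cycloidal, h=17: θ=151.4° here. β=25, B=33.6. 17·(0.7440 − sin(2π·0.7440)/(2π)) = 15.3526 → s = 41.3526
radial distance = base radius + s = 11 + 41.3526 = 52.3526

52.3526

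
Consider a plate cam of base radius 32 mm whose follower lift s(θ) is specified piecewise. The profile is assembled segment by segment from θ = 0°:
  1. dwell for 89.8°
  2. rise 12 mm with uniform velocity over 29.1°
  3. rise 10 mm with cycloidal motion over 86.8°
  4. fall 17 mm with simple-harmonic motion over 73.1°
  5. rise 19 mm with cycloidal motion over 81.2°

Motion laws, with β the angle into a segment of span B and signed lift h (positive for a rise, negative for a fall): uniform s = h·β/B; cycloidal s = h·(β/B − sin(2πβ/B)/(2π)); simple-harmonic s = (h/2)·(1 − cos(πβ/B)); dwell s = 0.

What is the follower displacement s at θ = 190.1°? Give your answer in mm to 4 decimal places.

seg 1 [0°–89.8°] dwell: s stays 0.0000
seg 2 [89.8°–118.9°] uniform, h=12: full span → s += 12 → s = 12.0000
seg 3 [118.9°–205.7°] cycloidal, h=10: θ=190.1° here. β=71.2, B=86.8. 10·(0.8203 − sin(2π·0.8203)/(2π)) = 9.6417 → s = 21.6417

21.6417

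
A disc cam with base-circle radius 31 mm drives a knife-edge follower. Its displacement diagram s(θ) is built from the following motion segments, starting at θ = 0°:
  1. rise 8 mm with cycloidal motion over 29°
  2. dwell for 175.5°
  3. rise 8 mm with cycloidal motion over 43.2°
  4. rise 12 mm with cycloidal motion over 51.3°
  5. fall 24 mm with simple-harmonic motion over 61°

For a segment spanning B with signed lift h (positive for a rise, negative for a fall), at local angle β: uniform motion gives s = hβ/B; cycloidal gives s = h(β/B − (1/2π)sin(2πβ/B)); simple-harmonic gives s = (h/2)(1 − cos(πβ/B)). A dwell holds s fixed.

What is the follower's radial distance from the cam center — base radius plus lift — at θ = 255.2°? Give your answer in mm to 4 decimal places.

seg 1 [0°–29°] cycloidal, h=8: full span → s += 8 → s = 8.0000
seg 2 [29°–204.5°] dwell: s stays 8.0000
seg 3 [204.5°–247.7°] cycloidal, h=8: full span → s += 8 → s = 16.0000
seg 4 [247.7°–299°] cycloidal, h=12: θ=255.2° here. β=7.5, B=51.3. 12·(0.1462 − sin(2π·0.1462)/(2π)) = 0.2365 → s = 16.2365
radial distance = base radius + s = 31 + 16.2365 = 47.2365

47.2365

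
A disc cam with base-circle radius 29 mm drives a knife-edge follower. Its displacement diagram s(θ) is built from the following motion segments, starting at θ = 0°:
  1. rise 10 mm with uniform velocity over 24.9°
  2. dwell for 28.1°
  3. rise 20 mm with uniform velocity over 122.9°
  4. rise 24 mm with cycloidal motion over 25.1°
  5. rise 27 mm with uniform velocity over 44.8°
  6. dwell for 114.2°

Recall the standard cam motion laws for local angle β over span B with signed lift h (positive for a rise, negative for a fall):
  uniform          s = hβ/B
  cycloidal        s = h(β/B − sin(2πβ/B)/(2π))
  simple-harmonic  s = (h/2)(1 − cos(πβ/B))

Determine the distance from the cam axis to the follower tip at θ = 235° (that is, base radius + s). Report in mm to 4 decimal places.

seg 1 [0°–24.9°] uniform, h=10: full span → s += 10 → s = 10.0000
seg 2 [24.9°–53°] dwell: s stays 10.0000
seg 3 [53°–175.9°] uniform, h=20: full span → s += 20 → s = 30.0000
seg 4 [175.9°–201°] cycloidal, h=24: full span → s += 24 → s = 54.0000
seg 5 [201°–245.8°] uniform, h=27: θ=235° here. β=34, B=44.8. 27·34/44.8 = 20.4911 → s = 74.4911
radial distance = base radius + s = 29 + 74.4911 = 103.4911

103.4911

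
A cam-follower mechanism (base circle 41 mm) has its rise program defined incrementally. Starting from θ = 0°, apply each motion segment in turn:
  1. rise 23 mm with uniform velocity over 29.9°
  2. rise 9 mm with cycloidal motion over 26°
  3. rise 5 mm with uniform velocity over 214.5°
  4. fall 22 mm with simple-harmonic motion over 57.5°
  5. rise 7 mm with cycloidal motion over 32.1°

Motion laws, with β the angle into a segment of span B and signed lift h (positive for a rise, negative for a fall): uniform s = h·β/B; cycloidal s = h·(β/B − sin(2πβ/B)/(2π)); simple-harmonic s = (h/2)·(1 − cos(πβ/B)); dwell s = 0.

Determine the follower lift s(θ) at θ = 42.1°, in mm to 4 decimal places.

seg 1 [0°–29.9°] uniform, h=23: full span → s += 23 → s = 23.0000
seg 2 [29.9°–55.9°] cycloidal, h=9: θ=42.1° here. β=12.2, B=26. 9·(0.4692 − sin(2π·0.4692)/(2π)) = 3.9479 → s = 26.9479

26.9479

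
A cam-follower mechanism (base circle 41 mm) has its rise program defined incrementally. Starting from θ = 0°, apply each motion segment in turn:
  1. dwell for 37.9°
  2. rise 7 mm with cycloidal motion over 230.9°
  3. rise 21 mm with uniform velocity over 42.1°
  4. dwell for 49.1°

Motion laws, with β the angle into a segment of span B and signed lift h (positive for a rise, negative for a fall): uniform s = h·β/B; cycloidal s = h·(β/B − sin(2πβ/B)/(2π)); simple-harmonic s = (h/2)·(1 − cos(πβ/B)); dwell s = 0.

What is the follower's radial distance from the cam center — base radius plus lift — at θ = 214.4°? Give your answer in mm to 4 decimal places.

seg 1 [0°–37.9°] dwell: s stays 0.0000
seg 2 [37.9°–268.8°] cycloidal, h=7: θ=214.4° here. β=176.5, B=230.9. 7·(0.7644 − sin(2π·0.7644)/(2π)) = 6.4603 → s = 6.4603
radial distance = base radius + s = 41 + 6.4603 = 47.4603

47.4603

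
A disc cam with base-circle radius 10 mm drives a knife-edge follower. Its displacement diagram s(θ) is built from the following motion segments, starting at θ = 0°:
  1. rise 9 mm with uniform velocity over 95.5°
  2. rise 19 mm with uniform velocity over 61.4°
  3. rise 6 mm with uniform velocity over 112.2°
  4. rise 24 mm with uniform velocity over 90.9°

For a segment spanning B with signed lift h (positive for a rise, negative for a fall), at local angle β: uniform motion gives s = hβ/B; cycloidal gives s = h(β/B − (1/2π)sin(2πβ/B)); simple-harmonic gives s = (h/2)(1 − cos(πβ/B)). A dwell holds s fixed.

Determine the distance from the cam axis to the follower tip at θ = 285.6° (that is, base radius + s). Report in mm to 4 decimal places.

seg 1 [0°–95.5°] uniform, h=9: full span → s += 9 → s = 9.0000
seg 2 [95.5°–156.9°] uniform, h=19: full span → s += 19 → s = 28.0000
seg 3 [156.9°–269.1°] uniform, h=6: full span → s += 6 → s = 34.0000
seg 4 [269.1°–360°] uniform, h=24: θ=285.6° here. β=16.5, B=90.9. 24·16.5/90.9 = 4.3564 → s = 38.3564
radial distance = base radius + s = 10 + 38.3564 = 48.3564

48.3564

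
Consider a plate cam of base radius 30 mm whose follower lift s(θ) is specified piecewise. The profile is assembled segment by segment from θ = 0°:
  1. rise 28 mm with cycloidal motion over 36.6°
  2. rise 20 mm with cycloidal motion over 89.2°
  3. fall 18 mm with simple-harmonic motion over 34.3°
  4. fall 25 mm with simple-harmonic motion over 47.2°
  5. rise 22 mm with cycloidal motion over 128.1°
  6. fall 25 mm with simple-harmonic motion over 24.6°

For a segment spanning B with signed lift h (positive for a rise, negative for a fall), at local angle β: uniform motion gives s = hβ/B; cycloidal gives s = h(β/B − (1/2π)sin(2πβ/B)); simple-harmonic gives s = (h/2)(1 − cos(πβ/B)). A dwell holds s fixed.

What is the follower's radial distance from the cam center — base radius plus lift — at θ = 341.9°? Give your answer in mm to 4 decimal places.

seg 1 [0°–36.6°] cycloidal, h=28: full span → s += 28 → s = 28.0000
seg 2 [36.6°–125.8°] cycloidal, h=20: full span → s += 20 → s = 48.0000
seg 3 [125.8°–160.1°] simple-harmonic, h=-18: full span → s += -18 → s = 30.0000
seg 4 [160.1°–207.3°] simple-harmonic, h=-25: full span → s += -25 → s = 5.0000
seg 5 [207.3°–335.4°] cycloidal, h=22: full span → s += 22 → s = 27.0000
seg 6 [335.4°–360°] simple-harmonic, h=-25: θ=341.9° here. β=6.5, B=24.6. -25/2·(1 − cos(π·0.2642)) = -4.0649 → s = 22.9351
radial distance = base radius + s = 30 + 22.9351 = 52.9351

52.9351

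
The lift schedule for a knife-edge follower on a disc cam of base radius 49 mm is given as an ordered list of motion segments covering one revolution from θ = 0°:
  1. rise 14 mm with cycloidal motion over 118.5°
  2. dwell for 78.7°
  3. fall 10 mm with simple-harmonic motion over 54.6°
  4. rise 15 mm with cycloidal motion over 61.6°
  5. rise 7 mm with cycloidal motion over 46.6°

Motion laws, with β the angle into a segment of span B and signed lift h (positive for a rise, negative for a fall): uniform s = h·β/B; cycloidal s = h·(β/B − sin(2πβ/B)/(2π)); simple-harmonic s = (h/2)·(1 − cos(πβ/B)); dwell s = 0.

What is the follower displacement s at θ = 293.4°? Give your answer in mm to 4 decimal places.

seg 1 [0°–118.5°] cycloidal, h=14: full span → s += 14 → s = 14.0000
seg 2 [118.5°–197.2°] dwell: s stays 14.0000
seg 3 [197.2°–251.8°] simple-harmonic, h=-10: full span → s += -10 → s = 4.0000
seg 4 [251.8°–313.4°] cycloidal, h=15: θ=293.4° here. β=41.6, B=61.6. 15·(0.6753 − sin(2π·0.6753)/(2π)) = 12.2592 → s = 16.2592

16.2592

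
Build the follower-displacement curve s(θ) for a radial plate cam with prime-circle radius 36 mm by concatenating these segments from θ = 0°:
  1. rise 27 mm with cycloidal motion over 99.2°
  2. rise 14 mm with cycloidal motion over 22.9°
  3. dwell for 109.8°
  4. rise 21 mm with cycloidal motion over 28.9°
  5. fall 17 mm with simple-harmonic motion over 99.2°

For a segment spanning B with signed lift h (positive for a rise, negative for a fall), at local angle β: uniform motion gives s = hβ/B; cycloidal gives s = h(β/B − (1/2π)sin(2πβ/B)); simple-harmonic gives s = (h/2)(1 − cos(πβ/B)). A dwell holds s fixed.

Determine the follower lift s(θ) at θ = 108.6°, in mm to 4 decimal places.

seg 1 [0°–99.2°] cycloidal, h=27: full span → s += 27 → s = 27.0000
seg 2 [99.2°–122.1°] cycloidal, h=14: θ=108.6° here. β=9.4, B=22.9. 14·(0.4105 − sin(2π·0.4105)/(2π)) = 4.5585 → s = 31.5585

31.5585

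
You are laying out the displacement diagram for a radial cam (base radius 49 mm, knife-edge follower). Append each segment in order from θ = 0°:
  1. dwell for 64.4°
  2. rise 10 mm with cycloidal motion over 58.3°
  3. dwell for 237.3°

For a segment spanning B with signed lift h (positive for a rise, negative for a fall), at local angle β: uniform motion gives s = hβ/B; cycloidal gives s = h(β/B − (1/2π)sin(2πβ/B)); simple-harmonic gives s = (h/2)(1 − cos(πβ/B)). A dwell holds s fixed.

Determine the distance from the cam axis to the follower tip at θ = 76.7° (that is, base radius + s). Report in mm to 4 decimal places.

seg 1 [0°–64.4°] dwell: s stays 0.0000
seg 2 [64.4°–122.7°] cycloidal, h=10: θ=76.7° here. β=12.3, B=58.3. 10·(0.2110 − sin(2π·0.2110)/(2π)) = 0.5658 → s = 0.5658
radial distance = base radius + s = 49 + 0.5658 = 49.5658

49.5658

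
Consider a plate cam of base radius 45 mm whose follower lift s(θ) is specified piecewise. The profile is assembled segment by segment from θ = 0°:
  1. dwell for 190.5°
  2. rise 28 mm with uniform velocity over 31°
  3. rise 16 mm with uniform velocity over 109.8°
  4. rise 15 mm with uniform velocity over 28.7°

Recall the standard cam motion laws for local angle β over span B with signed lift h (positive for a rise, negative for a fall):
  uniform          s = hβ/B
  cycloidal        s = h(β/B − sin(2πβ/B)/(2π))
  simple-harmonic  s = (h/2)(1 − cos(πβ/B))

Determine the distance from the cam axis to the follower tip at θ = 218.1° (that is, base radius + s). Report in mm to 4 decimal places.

seg 1 [0°–190.5°] dwell: s stays 0.0000
seg 2 [190.5°–221.5°] uniform, h=28: θ=218.1° here. β=27.6, B=31. 28·27.6/31 = 24.9290 → s = 24.9290
radial distance = base radius + s = 45 + 24.9290 = 69.9290

69.9290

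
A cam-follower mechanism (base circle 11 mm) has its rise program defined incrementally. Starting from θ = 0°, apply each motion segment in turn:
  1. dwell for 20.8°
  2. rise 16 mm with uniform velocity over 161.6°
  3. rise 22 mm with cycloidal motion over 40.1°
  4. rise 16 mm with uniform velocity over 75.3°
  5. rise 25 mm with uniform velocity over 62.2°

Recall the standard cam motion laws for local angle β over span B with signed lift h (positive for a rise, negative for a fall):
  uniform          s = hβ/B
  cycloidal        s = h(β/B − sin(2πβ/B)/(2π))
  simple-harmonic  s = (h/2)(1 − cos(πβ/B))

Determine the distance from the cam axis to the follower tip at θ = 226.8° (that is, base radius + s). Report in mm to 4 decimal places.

seg 1 [0°–20.8°] dwell: s stays 0.0000
seg 2 [20.8°–182.4°] uniform, h=16: full span → s += 16 → s = 16.0000
seg 3 [182.4°–222.5°] cycloidal, h=22: full span → s += 22 → s = 38.0000
seg 4 [222.5°–297.8°] uniform, h=16: θ=226.8° here. β=4.3, B=75.3. 16·4.3/75.3 = 0.9137 → s = 38.9137
radial distance = base radius + s = 11 + 38.9137 = 49.9137

49.9137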